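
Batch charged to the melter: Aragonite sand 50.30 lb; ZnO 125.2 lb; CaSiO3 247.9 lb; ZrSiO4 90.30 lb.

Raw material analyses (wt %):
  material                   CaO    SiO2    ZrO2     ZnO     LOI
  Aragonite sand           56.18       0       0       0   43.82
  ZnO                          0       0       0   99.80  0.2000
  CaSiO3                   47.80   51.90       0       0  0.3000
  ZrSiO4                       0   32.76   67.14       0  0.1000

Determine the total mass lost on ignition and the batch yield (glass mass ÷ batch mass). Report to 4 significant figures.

Mid-chain values appear rounded off to 4 significant figures as written. All arithmetic holds full precision all the way through; every reported value takes just one rounding — all derived quantities (the yield, ignition loss, four oxide percentages, glass mass, totals) are carried using the weight values at 490.6 lb of glass in exact precision as given in either problem or answer.
Loss on ignition, line by line:
  Aragonite sand: 50.30 × 0.4382 = 22.04 lb
  ZnO: 125.2 × 0.002000 = 0.2504 lb
  CaSiO3: 247.9 × 0.003000 = 0.7437 lb
  ZrSiO4: 90.30 × 0.001000 = 0.09030 lb
Total LOI = 23.13 lb
Glass = batch − LOI = 513.7 − 23.13 = 490.6 lb

LOI loss = 23.13 lb; glass = 490.6 lb; yield = 95.50%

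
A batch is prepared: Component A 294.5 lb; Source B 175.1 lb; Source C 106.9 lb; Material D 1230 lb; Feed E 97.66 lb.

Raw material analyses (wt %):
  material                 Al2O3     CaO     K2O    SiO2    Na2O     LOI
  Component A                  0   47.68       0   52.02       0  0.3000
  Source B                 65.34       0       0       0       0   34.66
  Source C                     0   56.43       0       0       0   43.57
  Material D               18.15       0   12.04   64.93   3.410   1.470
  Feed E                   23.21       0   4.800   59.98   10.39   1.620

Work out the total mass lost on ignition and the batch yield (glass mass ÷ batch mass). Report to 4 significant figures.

Full float precision is held end to end — the intermediate values are displayed (rounded to four significant digits) alongside each step; every reported value receives exactly one rounding — derived quantities are computed from the batch weights for 1776 lb of glass in full precision (LOI, five oxide percentages, the yield, net glass mass, the totals) as they appear in problem or answer.
Material-by-material LOI:
  Component A: 294.5 × 0.003000 = 0.8835 lb
  Source B: 175.1 × 0.3466 = 60.69 lb
  Source C: 106.9 × 0.4357 = 46.58 lb
  Material D: 1230 × 0.01470 = 18.08 lb
  Feed E: 97.66 × 0.01620 = 1.582 lb
Total LOI = 127.8 lb
Glass = batch − LOI = 1904 − 127.8 = 1776 lb

LOI loss = 127.8 lb; glass = 1776 lb; yield = 93.29%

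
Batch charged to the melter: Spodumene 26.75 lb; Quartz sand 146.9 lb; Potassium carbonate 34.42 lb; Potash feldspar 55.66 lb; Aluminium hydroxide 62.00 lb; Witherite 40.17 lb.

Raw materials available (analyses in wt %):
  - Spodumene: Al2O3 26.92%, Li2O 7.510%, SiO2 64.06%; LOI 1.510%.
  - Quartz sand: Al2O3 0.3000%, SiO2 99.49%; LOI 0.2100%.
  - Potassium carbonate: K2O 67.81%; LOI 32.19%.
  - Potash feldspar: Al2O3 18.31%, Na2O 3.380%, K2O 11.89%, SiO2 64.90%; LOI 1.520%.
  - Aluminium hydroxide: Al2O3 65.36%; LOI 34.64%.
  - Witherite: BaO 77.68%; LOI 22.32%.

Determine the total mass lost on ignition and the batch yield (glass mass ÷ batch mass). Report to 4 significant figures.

LOI loss = 43.08 lb; glass = 322.8 lb; yield = 88.23%

The intermediate values are shown rounded to four significant digits in the working — all internal work holds full float precision all the way through; each reported figure takes a single rounding — the derived quantities (the totals, the yield, glass mass, the six compositions, LOI) are rebuilt using the weight values on 322.8 lb of glass at exact precision as they appear in problem or answer.
Each material's LOI contribution:
  Spodumene: 26.75 × 0.01510 = 0.4039 lb
  Quartz sand: 146.9 × 0.002100 = 0.3085 lb
  Potassium carbonate: 34.42 × 0.3219 = 11.08 lb
  Potash feldspar: 55.66 × 0.01520 = 0.8460 lb
  Aluminium hydroxide: 62.00 × 0.3464 = 21.48 lb
  Witherite: 40.17 × 0.2232 = 8.966 lb
Total LOI = 43.08 lb
Glass = batch − LOI = 365.9 − 43.08 = 322.8 lb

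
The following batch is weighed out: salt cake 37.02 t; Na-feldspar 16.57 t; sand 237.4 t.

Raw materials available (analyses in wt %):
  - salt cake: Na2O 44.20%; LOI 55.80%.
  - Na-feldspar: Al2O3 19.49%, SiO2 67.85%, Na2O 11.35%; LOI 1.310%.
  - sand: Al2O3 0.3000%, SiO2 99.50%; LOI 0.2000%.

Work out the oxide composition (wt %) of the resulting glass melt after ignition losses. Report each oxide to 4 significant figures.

Working values are displayed with 4-significant-figure rounding at each printed step. Every computation runs at exact precision at every stage — each reported figure receives exactly one rounding — derived quantities (yield, glass mass, the three compositions, LOI, the totals) are rebuilt in exact precision starting from the weights per 269.6 t of glass precisely as stated by the problem or the answer.
Delivered oxide masses:
  Al2O3: 16.57·0.1949 + 237.4·0.003000 = 3.942 t
  SiO2: 16.57·0.6785 + 237.4·0.9950 = 247.5 t
  Na2O: 37.02·0.4420 + 16.57·0.1135 = 18.24 t
LOI: 37.02·0.5580 + 16.57·0.01310 + 237.4·0.002000 = 21.35 t
Resulting glass, batch − LOI: 291.0 − 21.35 = 269.6 t (equal to the oxide-mass sum)
wt % = oxide mass / glass mass × 100

Glass mass = 269.6 t (batch 291.0 − LOI 21.35).
Composition: Al2O3 1.462%, SiO2 91.77%, Na2O 6.766%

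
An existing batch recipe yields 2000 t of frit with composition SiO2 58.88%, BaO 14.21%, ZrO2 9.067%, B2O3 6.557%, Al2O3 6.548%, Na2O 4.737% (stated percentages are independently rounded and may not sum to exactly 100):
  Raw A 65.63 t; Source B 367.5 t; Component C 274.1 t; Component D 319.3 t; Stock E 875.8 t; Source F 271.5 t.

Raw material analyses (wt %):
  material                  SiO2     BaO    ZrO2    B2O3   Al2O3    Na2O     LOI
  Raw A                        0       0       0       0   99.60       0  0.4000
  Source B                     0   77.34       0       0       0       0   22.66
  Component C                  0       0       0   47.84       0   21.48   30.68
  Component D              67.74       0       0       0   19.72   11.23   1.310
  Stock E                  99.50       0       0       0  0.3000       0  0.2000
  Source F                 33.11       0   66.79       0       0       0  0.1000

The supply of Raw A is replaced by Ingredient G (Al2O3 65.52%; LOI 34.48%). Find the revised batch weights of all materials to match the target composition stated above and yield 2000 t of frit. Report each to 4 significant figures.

Working values are printed rounded off to 4 significant digits as written — all internal work carries full float precision from first step to last; exactly one rounding is applied to every reported figure; all derived quantities (ignition loss, the yield, the six compositions, totals, glass mass) are carried at exact precision using the weight values on 2000 t of glass as quoted within problem or answer.
Target oxide masses per 2000 t frit:
  SiO2: 58.88% × 2000 = 1178 t
  BaO: 14.21% × 2000 = 284.2 t
  ZrO2: 9.067% × 2000 = 181.3 t
  B2O3: 6.557% × 2000 = 131.1 t
  Al2O3: 6.548% × 2000 = 131.0 t
  Na2O: 4.737% × 2000 = 94.74 t
A balance pass over the oxides, with the batch weights as given, for the quoted basis mass (oxide sums agree with the targets inside rounding margins):
  SiO2: 319.3·0.6774 + 875.8·0.9950 + 271.5·0.3311 = 1178 t (target 1178 t)
  BaO: 367.5·0.7734 = 284.2 t (target 284.2 t)
  ZrO2: 271.5·0.6679 = 181.3 t (target 181.3 t)
  B2O3: 274.1·0.4784 = 131.1 t (target 131.1 t)
  Al2O3: 99.76·0.6552 + 319.3·0.1972 + 875.8·0.003000 = 131.0 t (target 131.0 t)
  Na2O: 274.1·0.2148 + 319.3·0.1123 = 94.73 t (target 94.74 t)
Consistency of the glass mass: whole batch net of LOI = 2000 t (oxide target masses add up to 2000 t; against the stated basis, 2000 t — any gap is answer rounding).
Summing the batch: Σ batch = 2208 t; loss to ignition Σ batch·LOI = 208.0 t; glass ÷ batch gives a yield of 90.58%.

Revised batch per 2000 t frit:
  Ingredient G: 99.76 t
  Source B: 367.5 t
  Component C: 274.1 t
  Component D: 319.3 t
  Stock E: 875.8 t
  Source F: 271.5 t
Total batch = 2208 t; LOI loss = 208.0 t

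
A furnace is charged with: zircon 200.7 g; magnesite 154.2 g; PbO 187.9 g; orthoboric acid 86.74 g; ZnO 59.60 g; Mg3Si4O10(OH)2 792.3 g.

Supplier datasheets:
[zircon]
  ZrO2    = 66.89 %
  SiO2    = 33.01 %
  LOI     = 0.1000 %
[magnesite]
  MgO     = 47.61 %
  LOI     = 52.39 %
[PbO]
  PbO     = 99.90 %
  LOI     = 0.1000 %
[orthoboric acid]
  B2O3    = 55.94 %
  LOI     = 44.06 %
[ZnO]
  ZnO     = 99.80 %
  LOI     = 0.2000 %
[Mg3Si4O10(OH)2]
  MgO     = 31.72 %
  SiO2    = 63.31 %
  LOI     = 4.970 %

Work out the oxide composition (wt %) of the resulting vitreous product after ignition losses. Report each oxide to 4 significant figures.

The whole derivation maintains full float precision from first step to last. Values along the way are printed, rounded to 4 significant digits, when written out; exactly one rounding goes into each reported number — all derived quantities are carried using the weight values on 1323 g of glass in full precision (totals, the yield, net glass mass, the six compositions, ignition loss), precisely as stated by the question or the answer.
Oxide-by-oxide delivered mass:
  ZnO: 59.60·0.9980 = 59.48 g
  MgO: 154.2·0.4761 + 792.3·0.3172 = 324.7 g
  PbO: 187.9·0.9990 = 187.7 g
  ZrO2: 200.7·0.6689 = 134.2 g
  SiO2: 200.7·0.3301 + 792.3·0.6331 = 567.9 g
  B2O3: 86.74·0.5594 = 48.52 g
LOI: 200.7·0.001000 + 154.2·0.5239 + 187.9·0.001000 + 86.74·0.4406 + 59.60·0.002000 + 792.3·0.04970 = 158.9 g
Resulting glass, batch − LOI: 1481 − 158.9 = 1323 g (consistent with Σ oxide mass)
percent by weight: oxide/glass ×100

Glass mass = 1323 g (batch 1481 − LOI 158.9).
Composition: ZnO 4.497%, MgO 24.55%, PbO 14.19%, ZrO2 10.15%, SiO2 42.94%, B2O3 3.669%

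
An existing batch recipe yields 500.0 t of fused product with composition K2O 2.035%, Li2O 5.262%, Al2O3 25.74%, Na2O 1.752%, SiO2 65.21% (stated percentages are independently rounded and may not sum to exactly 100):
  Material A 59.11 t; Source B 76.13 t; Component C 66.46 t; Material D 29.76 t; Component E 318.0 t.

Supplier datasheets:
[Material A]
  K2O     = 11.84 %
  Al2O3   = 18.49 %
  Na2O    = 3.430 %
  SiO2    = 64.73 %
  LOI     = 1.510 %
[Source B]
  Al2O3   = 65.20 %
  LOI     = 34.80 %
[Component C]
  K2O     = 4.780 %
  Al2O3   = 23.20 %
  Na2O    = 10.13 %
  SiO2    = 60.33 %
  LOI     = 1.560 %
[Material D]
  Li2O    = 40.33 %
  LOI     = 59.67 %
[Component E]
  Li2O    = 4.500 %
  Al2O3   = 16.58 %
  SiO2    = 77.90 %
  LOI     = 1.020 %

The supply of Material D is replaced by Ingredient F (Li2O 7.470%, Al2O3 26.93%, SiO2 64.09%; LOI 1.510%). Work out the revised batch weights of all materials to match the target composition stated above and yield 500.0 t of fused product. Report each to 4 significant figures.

All arithmetic maintains full float precision at each step — working values are printed rounded to four significant figures in the printout — every reported result is rounded a single time — all derived quantities are carried starting from the weights at 500.0 t of glass at full float precision (totals, the yield, five oxide percentages, ignition loss, net glass mass) as written in either problem or answer.
Target oxide masses per 500.0 t fused product:
  K2O: 2.035% × 500.0 = 10.18 t
  Li2O: 5.262% × 500.0 = 26.31 t
  Al2O3: 25.74% × 500.0 = 128.7 t
  Na2O: 1.752% × 500.0 = 8.760 t
  SiO2: 65.21% × 500.0 = 326.0 t
Checking each oxide sum on the weights just shown, under the basis named above (target by target, the sums agree up to rounding of the answer):
  K2O: 59.11·0.1184 + 66.46·0.04780 = 10.18 t (target 10.18 t)
  Li2O: 318.5·0.07470 + 55.90·0.04500 = 26.31 t (target 26.31 t)
  Al2O3: 59.11·0.1849 + 11.20·0.6520 + 66.46·0.2320 + 318.5·0.2693 + 55.90·0.1658 = 128.7 t (target 128.7 t)
  Na2O: 59.11·0.03430 + 66.46·0.1013 = 8.760 t (target 8.760 t)
  SiO2: 59.11·0.6473 + 66.46·0.6033 + 318.5·0.6409 + 55.90·0.7790 = 326.0 t (target 326.0 t)
Glass-mass sanity pass: total batch − LOI = 500.0 t (oxide target masses add up to 500.0 t; versus the stated basis of 500.0 t — rounding explains the deltas).
Batch grand total — Σ batch = 511.2 t; the LOI term Σ batch·LOI equals 11.21 t; yield, glass over the total, = 97.81%.

Revised batch per 500.0 t fused product:
  Material A: 59.11 t
  Source B: 11.20 t
  Component C: 66.46 t
  Ingredient F: 318.5 t
  Component E: 55.90 t
Total batch = 511.2 t; LOI loss = 11.21 t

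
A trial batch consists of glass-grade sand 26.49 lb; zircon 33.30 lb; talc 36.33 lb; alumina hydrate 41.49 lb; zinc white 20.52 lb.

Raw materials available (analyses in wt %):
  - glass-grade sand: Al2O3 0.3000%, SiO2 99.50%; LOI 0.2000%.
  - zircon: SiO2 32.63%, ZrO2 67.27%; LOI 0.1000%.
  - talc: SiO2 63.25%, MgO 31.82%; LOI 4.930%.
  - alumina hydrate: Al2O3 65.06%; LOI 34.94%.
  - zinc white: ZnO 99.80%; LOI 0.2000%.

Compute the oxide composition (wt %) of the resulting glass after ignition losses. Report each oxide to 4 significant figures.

Every computation holds full precision through the solve. Intermediates are shown rounded off to 4 significant figures as written — every reported result sees exactly one rounding — derived quantities are re-derived from the batch weights at 141.7 lb of glass at full float precision (totals, five oxide percentages, yield, net glass mass, LOI), exactly as shown in either problem or answer.
Per-oxide mass from batch:
  Al2O3: 26.49·0.003000 + 41.49·0.6506 = 27.07 lb
  SiO2: 26.49·0.9950 + 33.30·0.3263 + 36.33·0.6325 = 60.20 lb
  MgO: 36.33·0.3182 = 11.56 lb
  ZnO: 20.52·0.9980 = 20.48 lb
  ZrO2: 33.30·0.6727 = 22.40 lb
LOI: 26.49·0.002000 + 33.30·0.001000 + 36.33·0.04930 + 41.49·0.3494 + 20.52·0.002000 = 16.41 lb
Glass mass = batch − LOI = 158.1 − 16.41 = 141.7 lb (the oxide masses sum to this)
wt % = 100 × oxide mass / glass mass

Glass mass = 141.7 lb (batch 158.1 − LOI 16.41).
Composition: Al2O3 19.10%, SiO2 42.48%, MgO 8.157%, ZnO 14.45%, ZrO2 15.81%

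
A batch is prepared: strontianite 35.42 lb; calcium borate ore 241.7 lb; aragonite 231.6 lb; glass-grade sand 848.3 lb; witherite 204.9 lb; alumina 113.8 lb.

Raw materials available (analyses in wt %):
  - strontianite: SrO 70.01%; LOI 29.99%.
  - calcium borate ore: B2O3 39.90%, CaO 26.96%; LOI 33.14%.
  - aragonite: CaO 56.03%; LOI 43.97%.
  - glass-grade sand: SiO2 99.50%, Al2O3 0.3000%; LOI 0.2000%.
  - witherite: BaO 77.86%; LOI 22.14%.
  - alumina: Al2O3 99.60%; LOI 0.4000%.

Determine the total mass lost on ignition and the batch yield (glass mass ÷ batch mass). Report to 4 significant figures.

The intermediate values appear rounded to four significant digits on the page — each numeric step carries full float precision at all times — every reported result includes exactly one rounding; derived quantities (the totals, LOI, the six compositions, net glass mass, yield) are rebuilt at full precision from the batch weights for 1436 lb of glass exactly as printed in problem or answer.
Material-by-material LOI:
  strontianite: 35.42 × 0.2999 = 10.62 lb
  calcium borate ore: 241.7 × 0.3314 = 80.10 lb
  aragonite: 231.6 × 0.4397 = 101.8 lb
  glass-grade sand: 848.3 × 0.002000 = 1.697 lb
  witherite: 204.9 × 0.2214 = 45.36 lb
  alumina: 113.8 × 0.004000 = 0.4552 lb
Total LOI = 240.1 lb
Glass = batch − LOI = 1676 − 240.1 = 1436 lb

LOI loss = 240.1 lb; glass = 1436 lb; yield = 85.67%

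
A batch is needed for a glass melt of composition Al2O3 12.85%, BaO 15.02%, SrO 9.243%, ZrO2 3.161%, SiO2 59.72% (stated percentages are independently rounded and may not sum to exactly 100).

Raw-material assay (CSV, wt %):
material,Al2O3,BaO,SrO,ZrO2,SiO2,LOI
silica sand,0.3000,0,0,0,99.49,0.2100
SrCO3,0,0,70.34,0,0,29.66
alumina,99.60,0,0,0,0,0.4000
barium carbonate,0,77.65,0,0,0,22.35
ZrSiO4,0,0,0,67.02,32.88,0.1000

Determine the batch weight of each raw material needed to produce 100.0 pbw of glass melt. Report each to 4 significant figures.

The intermediate values are shown rounded off to 4 significant digits at each printed step; every computation carries full precision from first step to last; each reported result takes a single rounding. The derived quantities are recomputed at exact precision (the yield, totals, LOI, five oxide percentages, glass mass) from the weighed amounts for 100.0 pbw of glass, exactly as printed in the problem or the answer.
Target oxide masses per 100.0 pbw glass melt:
  Al2O3: 12.85% × 100.0 = 12.85 pbw
  BaO: 15.02% × 100.0 = 15.02 pbw
  SrO: 9.243% × 100.0 = 9.243 pbw
  ZrO2: 3.161% × 100.0 = 3.161 pbw
  SiO2: 59.72% × 100.0 = 59.72 pbw
Per-oxide balance check using the reported weights, under the basis named above (target by target, the sums agree once rounding is allowed for):
  Al2O3: 58.47·0.003000 + 12.73·0.9960 = 12.85 pbw (target 12.85 pbw)
  BaO: 19.34·0.7765 = 15.02 pbw (target 15.02 pbw)
  SrO: 13.14·0.7034 = 9.243 pbw (target 9.243 pbw)
  ZrO2: 4.717·0.6702 = 3.161 pbw (target 3.161 pbw)
  SiO2: 58.47·0.9949 + 4.717·0.3288 = 59.72 pbw (target 59.72 pbw)
Consistency of the glass mass: the batch minus its LOI: 100.0 pbw (targets for the oxides total 99.99 pbw; the stated basis being 100.0 pbw — rounding explains the deltas).
Adding the batch up: Σ batch = 108.4 pbw; loss to ignition Σ batch·LOI = 8.398 pbw; yield = glass ÷ total batch = 92.25%.

Batch per 100.0 pbw glass melt:
  silica sand: 58.47 pbw
  SrCO3: 13.14 pbw
  alumina: 12.73 pbw
  barium carbonate: 19.34 pbw
  ZrSiO4: 4.717 pbw
Total batch = 108.4 pbw; LOI loss = 8.398 pbw; yield = 92.25%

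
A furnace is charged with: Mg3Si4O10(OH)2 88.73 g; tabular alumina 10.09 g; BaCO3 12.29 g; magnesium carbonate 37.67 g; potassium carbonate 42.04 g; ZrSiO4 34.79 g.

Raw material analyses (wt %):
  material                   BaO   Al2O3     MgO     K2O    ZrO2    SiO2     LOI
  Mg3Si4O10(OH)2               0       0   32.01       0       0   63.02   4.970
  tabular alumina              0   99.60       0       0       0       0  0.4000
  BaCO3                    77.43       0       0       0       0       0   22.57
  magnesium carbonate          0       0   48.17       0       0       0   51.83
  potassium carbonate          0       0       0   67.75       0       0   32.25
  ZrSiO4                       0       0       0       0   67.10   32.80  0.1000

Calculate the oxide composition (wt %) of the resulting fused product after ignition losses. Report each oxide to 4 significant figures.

Glass mass = 185.3 g (batch 225.6 − LOI 40.34).
Composition: BaO 5.136%, Al2O3 5.424%, MgO 25.12%, K2O 15.37%, ZrO2 12.60%, SiO2 36.34%

Values along the way are shown rounded to 4 significant figures when written out. All arithmetic keeps full float precision through the solve; each reported result includes exactly one rounding — derived quantities are re-derived from the weighed amounts for 185.3 g of glass in full precision (glass mass, the yield, LOI, totals, six oxide percentages), precisely as stated by either problem or answer.
What the batch supplies per oxide:
  BaO: 12.29·0.7743 = 9.516 g
  Al2O3: 10.09·0.9960 = 10.05 g
  MgO: 88.73·0.3201 + 37.67·0.4817 = 46.55 g
  K2O: 42.04·0.6775 = 28.48 g
  ZrO2: 34.79·0.6710 = 23.34 g
  SiO2: 88.73·0.6302 + 34.79·0.3280 = 67.33 g
LOI: 88.73·0.04970 + 10.09·0.004000 + 12.29·0.2257 + 37.67·0.5183 + 42.04·0.3225 + 34.79·0.001000 = 40.34 g
Resulting glass, batch − LOI: 225.6 − 40.34 = 185.3 g (consistent with Σ oxide mass)
each oxide over glass, ×100, is wt %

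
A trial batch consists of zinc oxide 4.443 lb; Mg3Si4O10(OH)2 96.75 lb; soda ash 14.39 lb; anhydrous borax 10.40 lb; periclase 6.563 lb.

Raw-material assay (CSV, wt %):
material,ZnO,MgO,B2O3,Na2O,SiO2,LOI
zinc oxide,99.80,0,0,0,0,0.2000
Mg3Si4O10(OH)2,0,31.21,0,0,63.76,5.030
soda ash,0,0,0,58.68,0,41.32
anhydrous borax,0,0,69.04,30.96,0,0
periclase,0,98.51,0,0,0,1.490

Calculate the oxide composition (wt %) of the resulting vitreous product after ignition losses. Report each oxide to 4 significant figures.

Glass mass = 121.6 lb (batch 132.5 − LOI 10.92).
Composition: ZnO 3.646%, MgO 30.14%, B2O3 5.903%, Na2O 9.590%, SiO2 50.72%

The whole derivation holds exact precision all the way through — mid-chain values are printed (rounded to 4 significant figures) alongside each step. Every reported value is rounded once only; derived quantities, which include the yield, the five compositions, glass mass, totals, ignition loss, are recomputed in full precision, as given in question or answer, from the batch weights for 121.6 lb of glass.
Per-oxide mass from batch:
  ZnO: 4.443·0.9980 = 4.434 lb
  MgO: 96.75·0.3121 + 6.563·0.9851 = 36.66 lb
  B2O3: 10.40·0.6904 = 7.180 lb
  Na2O: 14.39·0.5868 + 10.40·0.3096 = 11.66 lb
  SiO2: 96.75·0.6376 = 61.69 lb
LOI: 4.443·0.002000 + 96.75·0.05030 + 14.39·0.4132 + 6.563·0.01490 = 10.92 lb
Resulting glass, batch − LOI: 132.5 − 10.92 = 121.6 lb (matching Σ of the oxides)
each oxide over glass, ×100, is wt %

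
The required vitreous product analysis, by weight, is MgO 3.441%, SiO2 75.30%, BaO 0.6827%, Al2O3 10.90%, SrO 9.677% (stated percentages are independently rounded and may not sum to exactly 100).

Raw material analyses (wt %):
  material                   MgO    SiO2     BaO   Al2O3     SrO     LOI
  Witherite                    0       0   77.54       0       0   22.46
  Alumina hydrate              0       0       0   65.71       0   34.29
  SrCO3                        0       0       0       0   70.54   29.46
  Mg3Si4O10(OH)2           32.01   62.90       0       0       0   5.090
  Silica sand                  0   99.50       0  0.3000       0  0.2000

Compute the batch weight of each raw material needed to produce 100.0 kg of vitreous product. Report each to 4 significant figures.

Every computation runs at full precision end to end; mid-chain values are displayed (rounded to 4 significant figures) on the page; exactly one rounding lands on every reported value; all derived quantities, which include glass mass, LOI, the five compositions, the totals, the yield, are rebuilt at exact precision, as written in problem or answer, using the weight values for 100.0 kg of glass.
Oxide mass targets, per 100.0 kg vitreous product:
  MgO: 3.441% × 100.0 = 3.441 kg
  SiO2: 75.30% × 100.0 = 75.30 kg
  BaO: 0.6827% × 100.0 = 0.6827 kg
  Al2O3: 10.90% × 100.0 = 10.90 kg
  SrO: 9.677% × 100.0 = 9.677 kg
Oxide-by-oxide audit with the batch weights as given, on the stated basis (summed amounts equal target values modulo rounding of the values):
  MgO: 10.75·0.3201 = 3.441 kg (target 3.441 kg)
  SiO2: 10.75·0.6290 + 68.88·0.9950 = 75.30 kg (target 75.30 kg)
  BaO: 0.8804·0.7754 = 0.6827 kg (target 0.6827 kg)
  Al2O3: 16.27·0.6571 + 68.88·0.003000 = 10.90 kg (target 10.90 kg)
  SrO: 13.72·0.7054 = 9.678 kg (target 9.677 kg)
The glass-mass cross-check: batch total minus LOI = 100.0 kg (the targets, summed, come to 100.0 kg; with the basis standing at 100.0 kg — differing by rounding only).
Adding the batch up: Σ batch = 110.5 kg; ignition loss, Σ(batch × LOI) = 10.50 kg; the yield ratio, glass ÷ batch: 90.49%.

Batch per 100.0 kg vitreous product:
  Witherite: 0.8804 kg
  Alumina hydrate: 16.27 kg
  SrCO3: 13.72 kg
  Mg3Si4O10(OH)2: 10.75 kg
  Silica sand: 68.88 kg
Total batch = 110.5 kg; LOI loss = 10.50 kg; yield = 90.49%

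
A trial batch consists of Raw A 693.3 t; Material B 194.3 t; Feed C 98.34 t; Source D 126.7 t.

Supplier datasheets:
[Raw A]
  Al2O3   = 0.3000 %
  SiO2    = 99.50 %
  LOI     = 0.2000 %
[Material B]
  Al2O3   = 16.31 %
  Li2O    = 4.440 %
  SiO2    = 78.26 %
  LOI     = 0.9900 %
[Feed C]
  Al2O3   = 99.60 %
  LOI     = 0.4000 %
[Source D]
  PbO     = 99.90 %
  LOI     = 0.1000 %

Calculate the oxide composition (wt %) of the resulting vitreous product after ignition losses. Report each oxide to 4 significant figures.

Values along the way are shown, rounded to 4 significant digits, within the worked lines; full float precision is carried in every operation — every reported figure takes exactly one rounding — the derived quantities are recomputed in full precision (LOI, the yield, the four compositions, totals, net glass mass) starting from the weights on 1109 t of glass, as set out in the problem or answer text.
Delivered oxide masses:
  Al2O3: 693.3·0.003000 + 194.3·0.1631 + 98.34·0.9960 = 131.7 t
  Li2O: 194.3·0.04440 = 8.627 t
  PbO: 126.7·0.9990 = 126.6 t
  SiO2: 693.3·0.9950 + 194.3·0.7826 = 841.9 t
LOI: 693.3·0.002000 + 194.3·0.009900 + 98.34·0.004000 + 126.7·0.001000 = 3.830 t
Resulting glass, batch − LOI: 1113 − 3.830 = 1109 t (the oxide masses sum to this)
each oxide over glass, ×100, is wt %

Glass mass = 1109 t (batch 1113 − LOI 3.830).
Composition: Al2O3 11.88%, Li2O 0.7780%, PbO 11.42%, SiO2 75.93%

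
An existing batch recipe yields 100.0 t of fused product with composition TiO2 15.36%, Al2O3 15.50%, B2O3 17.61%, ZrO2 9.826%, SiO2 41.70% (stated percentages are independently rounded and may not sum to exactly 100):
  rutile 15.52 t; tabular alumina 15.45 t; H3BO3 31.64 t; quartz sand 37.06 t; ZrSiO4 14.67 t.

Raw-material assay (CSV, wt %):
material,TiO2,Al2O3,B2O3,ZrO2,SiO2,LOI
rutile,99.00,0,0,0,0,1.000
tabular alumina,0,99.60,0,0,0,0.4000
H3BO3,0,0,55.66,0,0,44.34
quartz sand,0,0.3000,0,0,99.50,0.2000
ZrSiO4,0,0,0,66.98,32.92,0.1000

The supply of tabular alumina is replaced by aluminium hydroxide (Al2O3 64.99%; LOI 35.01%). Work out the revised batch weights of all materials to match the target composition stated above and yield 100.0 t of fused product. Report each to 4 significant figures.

Every computation carries exact precision throughout — working values are shown rounded to four significant figures alongside each step. Every reported value takes a single rounding; all derived quantities are rebuilt from the batch weights per 100.0 t of glass at full float precision (ignition loss, totals, the yield, glass mass, five oxide percentages), precisely as stated by either problem or answer.
Oxide mass targets, per 100.0 t fused product:
  TiO2: 15.36% × 100.0 = 15.36 t
  Al2O3: 15.50% × 100.0 = 15.50 t
  B2O3: 17.61% × 100.0 = 17.61 t
  ZrO2: 9.826% × 100.0 = 9.826 t
  SiO2: 41.70% × 100.0 = 41.70 t
Sums-versus-targets review applying the batch weights above, relative to the basis at hand (sum by sum, the targets are met exact up to rounding of places):
  TiO2: 15.52·0.9900 = 15.36 t (target 15.36 t)
  Al2O3: 23.68·0.6499 + 37.06·0.003000 = 15.50 t (target 15.50 t)
  B2O3: 31.64·0.5566 = 17.61 t (target 17.61 t)
  ZrO2: 14.67·0.6698 = 9.826 t (target 9.826 t)
  SiO2: 37.06·0.9950 + 14.67·0.3292 = 41.70 t (target 41.70 t)
Glass-mass bookkeeping: total batch − LOI = 100.0 t (oxide target masses add up to 100.0 t; against the stated basis, 100.0 t — rounding explains the deltas).
Adding the batch up: Σ batch = 122.6 t; Σ batch·LOI gives LOI loss = 22.56 t; yield = glass ÷ total batch = 81.59%.

Revised batch per 100.0 t fused product:
  rutile: 15.52 t
  aluminium hydroxide: 23.68 t
  H3BO3: 31.64 t
  quartz sand: 37.06 t
  ZrSiO4: 14.67 t
Total batch = 122.6 t; LOI loss = 22.56 t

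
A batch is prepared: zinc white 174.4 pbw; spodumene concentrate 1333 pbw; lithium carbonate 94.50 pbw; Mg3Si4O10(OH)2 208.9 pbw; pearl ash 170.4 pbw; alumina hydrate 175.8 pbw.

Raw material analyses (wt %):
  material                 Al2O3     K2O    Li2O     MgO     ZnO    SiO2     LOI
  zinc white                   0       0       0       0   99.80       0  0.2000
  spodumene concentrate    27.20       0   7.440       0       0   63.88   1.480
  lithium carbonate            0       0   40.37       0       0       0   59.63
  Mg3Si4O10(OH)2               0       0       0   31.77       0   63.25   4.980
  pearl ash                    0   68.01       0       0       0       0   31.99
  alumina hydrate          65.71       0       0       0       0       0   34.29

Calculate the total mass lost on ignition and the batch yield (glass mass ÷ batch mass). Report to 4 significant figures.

LOI loss = 201.6 pbw; glass = 1955 pbw; yield = 90.65%

The intermediate values are printed rounded off to 4 significant digits in the working. Exact precision is maintained through the solve; every reported number is rounded once only — all derived quantities, including LOI, yield, the six compositions, net glass mass, the totals, are computed starting from the weights for 1955 pbw of glass in exact precision exactly as shown in the problem or answer text.
Per-material ignition loss:
  zinc white: 174.4 × 0.002000 = 0.3488 pbw
  spodumene concentrate: 1333 × 0.01480 = 19.73 pbw
  lithium carbonate: 94.50 × 0.5963 = 56.35 pbw
  Mg3Si4O10(OH)2: 208.9 × 0.04980 = 10.40 pbw
  pearl ash: 170.4 × 0.3199 = 54.51 pbw
  alumina hydrate: 175.8 × 0.3429 = 60.28 pbw
Total LOI = 201.6 pbw
Glass = batch − LOI = 2157 − 201.6 = 1955 pbw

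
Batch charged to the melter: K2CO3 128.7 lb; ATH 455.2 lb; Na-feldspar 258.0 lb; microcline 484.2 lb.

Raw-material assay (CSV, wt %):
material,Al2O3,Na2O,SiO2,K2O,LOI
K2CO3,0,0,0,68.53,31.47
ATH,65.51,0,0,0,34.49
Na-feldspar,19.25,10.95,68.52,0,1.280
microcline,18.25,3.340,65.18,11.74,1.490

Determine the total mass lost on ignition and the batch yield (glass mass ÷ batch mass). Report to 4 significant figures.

LOI loss = 208.0 lb; glass = 1118 lb; yield = 84.31%

The intermediate values are printed rounded to 4 significant figures in the printout. Every computation runs at exact precision throughout; exactly one rounding is applied to every reported figure — derived quantities are rebuilt using the weight values at 1118 lb of glass at full float precision (LOI, net glass mass, yield, the four compositions, totals) precisely as stated by question or answer.
Per-material ignition loss:
  K2CO3: 128.7 × 0.3147 = 40.50 lb
  ATH: 455.2 × 0.3449 = 157.0 lb
  Na-feldspar: 258.0 × 0.01280 = 3.302 lb
  microcline: 484.2 × 0.01490 = 7.215 lb
Total LOI = 208.0 lb
Glass = batch − LOI = 1326 − 208.0 = 1118 lb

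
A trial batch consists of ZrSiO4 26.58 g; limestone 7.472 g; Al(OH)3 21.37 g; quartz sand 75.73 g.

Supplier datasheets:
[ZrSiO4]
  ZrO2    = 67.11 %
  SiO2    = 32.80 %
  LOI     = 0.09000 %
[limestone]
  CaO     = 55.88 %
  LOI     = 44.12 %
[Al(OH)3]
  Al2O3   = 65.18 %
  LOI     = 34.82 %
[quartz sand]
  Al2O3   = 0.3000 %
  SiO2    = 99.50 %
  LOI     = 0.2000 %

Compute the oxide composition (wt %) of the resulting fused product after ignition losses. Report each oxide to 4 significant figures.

The whole derivation holds full precision at all times; values along the way are displayed rounded off to 4 significant figures across the worked steps. Exactly one rounding lands on each reported number; the derived quantities are recomputed from the weighed amounts for 120.2 g of glass in exact precision (the four compositions, ignition loss, the yield, the totals, net glass mass) as quoted within the problem or the answer.
What the batch supplies per oxide:
  CaO: 7.472·0.5588 = 4.175 g
  Al2O3: 21.37·0.6518 + 75.73·0.003000 = 14.16 g
  ZrO2: 26.58·0.6711 = 17.84 g
  SiO2: 26.58·0.3280 + 75.73·0.9950 = 84.07 g
LOI: 26.58·9.000e-04 + 7.472·0.4412 + 21.37·0.3482 + 75.73·0.002000 = 10.91 g
Glass mass = batch − LOI = 131.2 − 10.91 = 120.2 g (= the summed oxide contributions)
percent share: oxide ÷ glass, ×100

Glass mass = 120.2 g (batch 131.2 − LOI 10.91).
Composition: CaO 3.473%, Al2O3 11.77%, ZrO2 14.84%, SiO2 69.92%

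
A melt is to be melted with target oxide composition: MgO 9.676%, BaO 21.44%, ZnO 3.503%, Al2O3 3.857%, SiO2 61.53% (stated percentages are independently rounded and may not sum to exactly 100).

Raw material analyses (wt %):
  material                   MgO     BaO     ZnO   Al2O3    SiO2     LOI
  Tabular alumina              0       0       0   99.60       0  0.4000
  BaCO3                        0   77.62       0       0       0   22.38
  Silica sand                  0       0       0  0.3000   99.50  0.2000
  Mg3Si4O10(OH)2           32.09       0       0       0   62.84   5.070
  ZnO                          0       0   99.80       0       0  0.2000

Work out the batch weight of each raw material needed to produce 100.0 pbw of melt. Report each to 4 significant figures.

Batch per 100.0 pbw melt:
  Tabular alumina: 3.744 pbw
  BaCO3: 27.62 pbw
  Silica sand: 42.80 pbw
  Mg3Si4O10(OH)2: 30.15 pbw
  ZnO: 3.510 pbw
Total batch = 107.8 pbw; LOI loss = 7.818 pbw; yield = 92.75%

The working math holds full precision at every stage. Values along the way are rounded to 4 significant digits wherever printed; a single rounding finalizes each reported number; all derived quantities (yield, totals, the five compositions, glass mass, ignition loss) are computed at exact precision using the weight values for 100.0 pbw of glass exactly as printed in the problem or answer text.
Target masses of each oxide per 100.0 pbw melt:
  MgO: 9.676% × 100.0 = 9.676 pbw
  BaO: 21.44% × 100.0 = 21.44 pbw
  ZnO: 3.503% × 100.0 = 3.503 pbw
  Al2O3: 3.857% × 100.0 = 3.857 pbw
  SiO2: 61.53% × 100.0 = 61.53 pbw
Verifying the oxide balance using the reported weights, at the basis given (sum by sum, the targets are met modulo rounding of the values):
  MgO: 30.15·0.3209 = 9.675 pbw (target 9.676 pbw)
  BaO: 27.62·0.7762 = 21.44 pbw (target 21.44 pbw)
  ZnO: 3.510·0.9980 = 3.503 pbw (target 3.503 pbw)
  Al2O3: 3.744·0.9960 + 42.80·0.003000 = 3.857 pbw (target 3.857 pbw)
  SiO2: 42.80·0.9950 + 30.15·0.6284 = 61.53 pbw (target 61.53 pbw)
Glass-mass bookkeeping: total charge less LOI = 100.0 pbw (targets for the oxides total 100.0 pbw; the stated basis being 100.0 pbw — a pure rounding effect).
Total batch = Σ batch = 107.8 pbw; LOI removed, Σ of batch·LOI: 7.818 pbw; glass ÷ batch gives a yield of 92.75%.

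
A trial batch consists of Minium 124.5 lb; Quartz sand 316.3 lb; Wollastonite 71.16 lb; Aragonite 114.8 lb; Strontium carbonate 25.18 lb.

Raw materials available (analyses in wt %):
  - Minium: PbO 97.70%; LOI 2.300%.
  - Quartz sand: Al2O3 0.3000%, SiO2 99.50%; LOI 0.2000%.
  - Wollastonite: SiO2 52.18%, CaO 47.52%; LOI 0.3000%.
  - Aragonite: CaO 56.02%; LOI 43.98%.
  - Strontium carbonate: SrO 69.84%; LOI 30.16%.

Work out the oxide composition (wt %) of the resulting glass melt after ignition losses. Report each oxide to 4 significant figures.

The whole derivation runs at full float precision at each step. In-progress results appear rounded off to 4 significant figures across the worked steps. Exactly one rounding is applied to each reported figure. All derived quantities are recomputed in full float precision (ignition loss, yield, the five compositions, the totals, net glass mass) using the weight values per 590.1 lb of glass as given in question or answer.
Per-oxide mass from batch:
  Al2O3: 316.3·0.003000 = 0.9489 lb
  SrO: 25.18·0.6984 = 17.59 lb
  SiO2: 316.3·0.9950 + 71.16·0.5218 = 351.8 lb
  CaO: 71.16·0.4752 + 114.8·0.5602 = 98.13 lb
  PbO: 124.5·0.9770 = 121.6 lb
LOI: 124.5·0.02300 + 316.3·0.002000 + 71.16·0.003000 + 114.8·0.4398 + 25.18·0.3016 = 61.79 lb
The glass mass, total less LOI, = 651.9 − 61.79 = 590.1 lb (= Σ oxide masses)
percent share: oxide ÷ glass, ×100

Glass mass = 590.1 lb (batch 651.9 − LOI 61.79).
Composition: Al2O3 0.1608%, SrO 2.980%, SiO2 59.62%, CaO 16.63%, PbO 20.61%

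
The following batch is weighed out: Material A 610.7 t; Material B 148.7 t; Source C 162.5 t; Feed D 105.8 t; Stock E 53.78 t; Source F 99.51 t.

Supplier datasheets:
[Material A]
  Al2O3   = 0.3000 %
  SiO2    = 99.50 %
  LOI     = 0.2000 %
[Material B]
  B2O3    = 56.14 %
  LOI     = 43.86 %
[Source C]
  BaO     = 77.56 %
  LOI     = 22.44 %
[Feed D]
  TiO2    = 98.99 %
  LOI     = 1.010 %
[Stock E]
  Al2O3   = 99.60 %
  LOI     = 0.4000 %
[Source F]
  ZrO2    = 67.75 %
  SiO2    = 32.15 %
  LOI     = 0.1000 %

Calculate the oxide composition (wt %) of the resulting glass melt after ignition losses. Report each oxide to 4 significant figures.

Every computation keeps full precision throughout; mid-chain values appear, rounded to 4 significant digits, at each printed step; every reported value receives exactly one rounding — the derived quantities, including yield, glass mass, the totals, six oxide percentages, ignition loss, are rebuilt from the batch weights for 1077 t of glass at exact precision, exactly as printed in the problem or answer text.
Oxide-by-oxide delivered mass:
  Al2O3: 610.7·0.003000 + 53.78·0.9960 = 55.40 t
  B2O3: 148.7·0.5614 = 83.48 t
  ZrO2: 99.51·0.6775 = 67.42 t
  BaO: 162.5·0.7756 = 126.0 t
  SiO2: 610.7·0.9950 + 99.51·0.3215 = 639.6 t
  TiO2: 105.8·0.9899 = 104.7 t
LOI: 610.7·0.002000 + 148.7·0.4386 + 162.5·0.2244 + 105.8·0.01010 + 53.78·0.004000 + 99.51·0.001000 = 104.3 t
Net of LOI, the glass mass = 1181 − 104.3 = 1077 t (= Σ oxide masses)
percent share: oxide ÷ glass, ×100

Glass mass = 1077 t (batch 1181 − LOI 104.3).
Composition: Al2O3 5.145%, B2O3 7.753%, ZrO2 6.262%, BaO 11.71%, SiO2 59.41%, TiO2 9.727%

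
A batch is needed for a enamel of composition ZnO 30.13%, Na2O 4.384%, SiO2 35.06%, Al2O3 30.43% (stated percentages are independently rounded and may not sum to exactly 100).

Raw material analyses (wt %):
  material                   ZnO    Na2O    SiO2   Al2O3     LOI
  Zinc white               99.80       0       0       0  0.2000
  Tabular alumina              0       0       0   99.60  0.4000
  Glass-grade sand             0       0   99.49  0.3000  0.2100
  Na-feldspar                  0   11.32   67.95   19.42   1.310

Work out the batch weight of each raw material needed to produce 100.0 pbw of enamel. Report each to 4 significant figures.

Batch per 100.0 pbw enamel:
  Zinc white: 30.19 pbw
  Tabular alumina: 22.97 pbw
  Glass-grade sand: 8.789 pbw
  Na-feldspar: 38.73 pbw
Total batch = 100.7 pbw; LOI loss = 0.6781 pbw; yield = 99.33%

Each numeric step keeps full float precision in all steps. Intermediates are displayed (rounded to four significant digits) alongside each step — each reported result is rounded only once; the derived quantities (the totals, the four compositions, LOI, glass mass, the yield) are rebuilt at full precision from the batch weights per 100.0 pbw of glass as quoted within the problem or the answer.
The oxide mass targets at 100.0 pbw enamel:
  ZnO: 30.13% × 100.0 = 30.13 pbw
  Na2O: 4.384% × 100.0 = 4.384 pbw
  SiO2: 35.06% × 100.0 = 35.06 pbw
  Al2O3: 30.43% × 100.0 = 30.43 pbw
Balance tally, oxide-wise, with the batch weights as given, at the basis given (oxide sums agree with the targets up to rounding of the answer):
  ZnO: 30.19·0.9980 = 30.13 pbw (target 30.13 pbw)
  Na2O: 38.73·0.1132 = 4.384 pbw (target 4.384 pbw)
  SiO2: 8.789·0.9949 + 38.73·0.6795 = 35.06 pbw (target 35.06 pbw)
  Al2O3: 22.97·0.9960 + 8.789·0.003000 + 38.73·0.1942 = 30.43 pbw (target 30.43 pbw)
The glass-mass cross-check: Σ batch − LOI loss = 100.0 pbw (oxide target masses add up to 100.0 pbw; against the stated basis, 100.0 pbw — rounding explains the deltas).
Whole-batch sum: Σ batch = 100.7 pbw; LOI removed, Σ of batch·LOI: 0.6781 pbw; yield, glass over the total, = 99.33%.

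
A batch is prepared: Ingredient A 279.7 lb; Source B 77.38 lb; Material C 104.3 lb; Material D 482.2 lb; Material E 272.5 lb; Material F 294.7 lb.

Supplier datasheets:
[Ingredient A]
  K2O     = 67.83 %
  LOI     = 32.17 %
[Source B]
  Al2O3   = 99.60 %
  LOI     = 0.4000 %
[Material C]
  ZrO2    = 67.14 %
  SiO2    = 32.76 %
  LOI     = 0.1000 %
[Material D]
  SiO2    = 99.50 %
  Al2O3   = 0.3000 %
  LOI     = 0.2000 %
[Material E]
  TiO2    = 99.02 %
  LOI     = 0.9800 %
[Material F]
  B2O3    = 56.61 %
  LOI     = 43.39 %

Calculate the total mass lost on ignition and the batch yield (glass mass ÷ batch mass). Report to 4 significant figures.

LOI loss = 221.9 lb; glass = 1289 lb; yield = 85.31%

Exact precision is held through every step; intermediates are shown (rounded to four significant digits) across the worked steps. A single rounding produces each reported value — the derived quantities are computed from the batch weights on 1289 lb of glass in exact precision (the yield, the six compositions, LOI, glass mass, the totals) exactly as printed in either problem or answer.
Ignition loss by material:
  Ingredient A: 279.7 × 0.3217 = 89.98 lb
  Source B: 77.38 × 0.004000 = 0.3095 lb
  Material C: 104.3 × 0.001000 = 0.1043 lb
  Material D: 482.2 × 0.002000 = 0.9644 lb
  Material E: 272.5 × 0.009800 = 2.671 lb
  Material F: 294.7 × 0.4339 = 127.9 lb
Total LOI = 221.9 lb
Glass = batch − LOI = 1511 − 221.9 = 1289 lb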